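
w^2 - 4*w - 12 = (w - 6)*(w + 2)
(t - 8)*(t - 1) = t^2 - 9*t + 8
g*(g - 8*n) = g^2 - 8*g*n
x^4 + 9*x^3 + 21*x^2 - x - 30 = (x - 1)*(x + 2)*(x + 3)*(x + 5)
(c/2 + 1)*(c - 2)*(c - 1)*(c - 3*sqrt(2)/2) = c^4/2 - 3*sqrt(2)*c^3/4 - c^3/2 - 2*c^2 + 3*sqrt(2)*c^2/4 + 2*c + 3*sqrt(2)*c - 3*sqrt(2)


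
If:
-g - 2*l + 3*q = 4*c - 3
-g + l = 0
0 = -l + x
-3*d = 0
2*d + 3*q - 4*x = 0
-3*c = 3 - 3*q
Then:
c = 15/13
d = 0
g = 21/13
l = 21/13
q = 28/13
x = 21/13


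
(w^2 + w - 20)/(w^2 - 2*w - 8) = (w + 5)/(w + 2)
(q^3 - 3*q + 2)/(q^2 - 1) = (q^2 + q - 2)/(q + 1)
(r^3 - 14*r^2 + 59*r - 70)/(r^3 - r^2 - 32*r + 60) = (r - 7)/(r + 6)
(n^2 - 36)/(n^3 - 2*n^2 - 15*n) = (36 - n^2)/(n*(-n^2 + 2*n + 15))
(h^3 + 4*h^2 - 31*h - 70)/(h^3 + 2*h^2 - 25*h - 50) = (h + 7)/(h + 5)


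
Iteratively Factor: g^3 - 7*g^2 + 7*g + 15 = (g - 3)*(g^2 - 4*g - 5) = (g - 5)*(g - 3)*(g + 1)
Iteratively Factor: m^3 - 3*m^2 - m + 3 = (m - 3)*(m^2 - 1) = (m - 3)*(m + 1)*(m - 1)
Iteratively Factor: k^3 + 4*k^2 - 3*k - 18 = (k + 3)*(k^2 + k - 6) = (k - 2)*(k + 3)*(k + 3)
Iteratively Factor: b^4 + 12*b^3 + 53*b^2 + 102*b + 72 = (b + 3)*(b^3 + 9*b^2 + 26*b + 24) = (b + 3)^2*(b^2 + 6*b + 8) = (b + 3)^2*(b + 4)*(b + 2)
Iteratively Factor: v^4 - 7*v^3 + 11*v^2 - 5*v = (v - 1)*(v^3 - 6*v^2 + 5*v) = (v - 1)^2*(v^2 - 5*v) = v*(v - 1)^2*(v - 5)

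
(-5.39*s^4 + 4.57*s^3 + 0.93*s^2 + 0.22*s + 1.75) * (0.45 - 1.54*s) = 8.3006*s^5 - 9.4633*s^4 + 0.6243*s^3 + 0.0797*s^2 - 2.596*s + 0.7875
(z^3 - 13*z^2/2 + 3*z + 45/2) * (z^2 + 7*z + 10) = z^5 + z^4/2 - 65*z^3/2 - 43*z^2/2 + 375*z/2 + 225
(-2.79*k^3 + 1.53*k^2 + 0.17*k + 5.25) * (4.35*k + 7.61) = -12.1365*k^4 - 14.5764*k^3 + 12.3828*k^2 + 24.1312*k + 39.9525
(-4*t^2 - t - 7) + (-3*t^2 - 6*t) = -7*t^2 - 7*t - 7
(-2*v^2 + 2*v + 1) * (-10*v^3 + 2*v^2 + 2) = 20*v^5 - 24*v^4 - 6*v^3 - 2*v^2 + 4*v + 2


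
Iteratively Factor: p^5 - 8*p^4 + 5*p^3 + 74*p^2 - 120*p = (p - 5)*(p^4 - 3*p^3 - 10*p^2 + 24*p) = (p - 5)*(p + 3)*(p^3 - 6*p^2 + 8*p) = p*(p - 5)*(p + 3)*(p^2 - 6*p + 8) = p*(p - 5)*(p - 4)*(p + 3)*(p - 2)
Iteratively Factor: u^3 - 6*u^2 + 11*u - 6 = (u - 2)*(u^2 - 4*u + 3) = (u - 2)*(u - 1)*(u - 3)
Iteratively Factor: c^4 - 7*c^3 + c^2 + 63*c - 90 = (c - 2)*(c^3 - 5*c^2 - 9*c + 45) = (c - 5)*(c - 2)*(c^2 - 9) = (c - 5)*(c - 2)*(c + 3)*(c - 3)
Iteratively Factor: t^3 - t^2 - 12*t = (t - 4)*(t^2 + 3*t) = (t - 4)*(t + 3)*(t)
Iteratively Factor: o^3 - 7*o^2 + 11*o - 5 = (o - 5)*(o^2 - 2*o + 1) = (o - 5)*(o - 1)*(o - 1)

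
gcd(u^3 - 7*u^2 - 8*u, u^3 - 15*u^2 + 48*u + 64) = u^2 - 7*u - 8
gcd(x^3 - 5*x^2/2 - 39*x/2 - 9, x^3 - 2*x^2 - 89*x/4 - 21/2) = x^2 - 11*x/2 - 3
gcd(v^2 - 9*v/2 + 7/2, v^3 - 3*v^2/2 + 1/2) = v - 1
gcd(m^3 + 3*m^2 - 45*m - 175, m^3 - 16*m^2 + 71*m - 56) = m - 7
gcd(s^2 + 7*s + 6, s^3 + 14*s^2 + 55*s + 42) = s^2 + 7*s + 6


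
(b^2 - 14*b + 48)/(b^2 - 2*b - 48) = (b - 6)/(b + 6)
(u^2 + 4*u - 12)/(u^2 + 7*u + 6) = (u - 2)/(u + 1)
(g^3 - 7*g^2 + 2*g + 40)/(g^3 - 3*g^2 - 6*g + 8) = (g - 5)/(g - 1)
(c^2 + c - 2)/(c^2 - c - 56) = (-c^2 - c + 2)/(-c^2 + c + 56)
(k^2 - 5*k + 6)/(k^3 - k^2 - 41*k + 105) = (k - 2)/(k^2 + 2*k - 35)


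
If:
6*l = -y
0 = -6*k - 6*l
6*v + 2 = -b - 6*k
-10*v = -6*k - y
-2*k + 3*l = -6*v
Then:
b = -2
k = 0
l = 0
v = 0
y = 0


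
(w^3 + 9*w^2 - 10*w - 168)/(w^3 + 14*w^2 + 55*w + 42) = (w - 4)/(w + 1)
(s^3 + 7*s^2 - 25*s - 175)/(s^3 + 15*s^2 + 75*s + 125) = (s^2 + 2*s - 35)/(s^2 + 10*s + 25)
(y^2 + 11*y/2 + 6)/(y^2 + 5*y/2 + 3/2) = (y + 4)/(y + 1)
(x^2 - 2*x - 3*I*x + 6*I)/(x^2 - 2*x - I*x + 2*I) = (x - 3*I)/(x - I)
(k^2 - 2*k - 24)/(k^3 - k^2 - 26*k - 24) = 1/(k + 1)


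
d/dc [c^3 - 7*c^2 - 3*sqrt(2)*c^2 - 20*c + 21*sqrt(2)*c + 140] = 3*c^2 - 14*c - 6*sqrt(2)*c - 20 + 21*sqrt(2)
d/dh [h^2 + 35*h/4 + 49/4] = 2*h + 35/4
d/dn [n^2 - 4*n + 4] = 2*n - 4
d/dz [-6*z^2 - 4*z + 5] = -12*z - 4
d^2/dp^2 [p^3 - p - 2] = 6*p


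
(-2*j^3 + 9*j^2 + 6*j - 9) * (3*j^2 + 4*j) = -6*j^5 + 19*j^4 + 54*j^3 - 3*j^2 - 36*j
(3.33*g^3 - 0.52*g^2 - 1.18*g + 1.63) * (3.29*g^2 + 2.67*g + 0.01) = 10.9557*g^5 + 7.1803*g^4 - 5.2373*g^3 + 2.2069*g^2 + 4.3403*g + 0.0163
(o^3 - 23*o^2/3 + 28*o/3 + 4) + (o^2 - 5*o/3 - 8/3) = o^3 - 20*o^2/3 + 23*o/3 + 4/3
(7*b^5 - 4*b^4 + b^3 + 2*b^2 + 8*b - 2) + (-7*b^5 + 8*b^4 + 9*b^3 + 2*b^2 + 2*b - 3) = 4*b^4 + 10*b^3 + 4*b^2 + 10*b - 5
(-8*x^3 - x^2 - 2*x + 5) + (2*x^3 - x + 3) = -6*x^3 - x^2 - 3*x + 8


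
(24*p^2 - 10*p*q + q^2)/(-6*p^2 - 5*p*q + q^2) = (-4*p + q)/(p + q)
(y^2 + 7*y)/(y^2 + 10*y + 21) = y/(y + 3)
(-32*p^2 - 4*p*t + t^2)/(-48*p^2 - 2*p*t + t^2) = (4*p + t)/(6*p + t)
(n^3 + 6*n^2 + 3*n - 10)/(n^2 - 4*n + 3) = (n^2 + 7*n + 10)/(n - 3)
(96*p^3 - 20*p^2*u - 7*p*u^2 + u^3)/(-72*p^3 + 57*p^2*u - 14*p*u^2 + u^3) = (-4*p - u)/(3*p - u)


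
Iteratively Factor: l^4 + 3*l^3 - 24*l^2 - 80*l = (l - 5)*(l^3 + 8*l^2 + 16*l) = (l - 5)*(l + 4)*(l^2 + 4*l) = (l - 5)*(l + 4)^2*(l)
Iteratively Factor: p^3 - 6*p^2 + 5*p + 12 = (p - 4)*(p^2 - 2*p - 3) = (p - 4)*(p + 1)*(p - 3)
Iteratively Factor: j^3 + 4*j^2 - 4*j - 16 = (j - 2)*(j^2 + 6*j + 8) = (j - 2)*(j + 2)*(j + 4)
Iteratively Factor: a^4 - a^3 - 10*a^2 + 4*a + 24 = (a - 2)*(a^3 + a^2 - 8*a - 12) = (a - 3)*(a - 2)*(a^2 + 4*a + 4) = (a - 3)*(a - 2)*(a + 2)*(a + 2)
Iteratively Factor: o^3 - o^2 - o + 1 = (o - 1)*(o^2 - 1) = (o - 1)*(o + 1)*(o - 1)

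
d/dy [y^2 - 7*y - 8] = 2*y - 7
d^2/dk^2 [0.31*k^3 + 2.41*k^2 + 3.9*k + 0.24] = 1.86*k + 4.82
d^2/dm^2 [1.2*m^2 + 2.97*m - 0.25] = 2.40000000000000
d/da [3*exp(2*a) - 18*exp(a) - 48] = 6*(exp(a) - 3)*exp(a)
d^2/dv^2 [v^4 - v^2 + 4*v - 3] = 12*v^2 - 2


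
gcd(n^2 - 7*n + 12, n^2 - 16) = n - 4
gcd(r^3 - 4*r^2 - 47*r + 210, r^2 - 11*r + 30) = r^2 - 11*r + 30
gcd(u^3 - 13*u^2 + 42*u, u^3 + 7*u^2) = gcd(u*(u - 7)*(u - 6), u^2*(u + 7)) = u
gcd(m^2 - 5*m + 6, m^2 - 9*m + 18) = m - 3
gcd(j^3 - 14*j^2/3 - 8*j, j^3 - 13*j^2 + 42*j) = j^2 - 6*j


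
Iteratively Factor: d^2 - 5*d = (d)*(d - 5)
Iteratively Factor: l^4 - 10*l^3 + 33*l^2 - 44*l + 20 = (l - 5)*(l^3 - 5*l^2 + 8*l - 4) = (l - 5)*(l - 2)*(l^2 - 3*l + 2) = (l - 5)*(l - 2)^2*(l - 1)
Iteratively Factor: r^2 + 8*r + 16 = (r + 4)*(r + 4)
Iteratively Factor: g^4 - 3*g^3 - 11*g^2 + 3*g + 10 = (g + 1)*(g^3 - 4*g^2 - 7*g + 10) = (g + 1)*(g + 2)*(g^2 - 6*g + 5) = (g - 1)*(g + 1)*(g + 2)*(g - 5)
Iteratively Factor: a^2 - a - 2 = (a + 1)*(a - 2)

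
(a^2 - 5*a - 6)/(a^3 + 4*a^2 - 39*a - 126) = (a + 1)/(a^2 + 10*a + 21)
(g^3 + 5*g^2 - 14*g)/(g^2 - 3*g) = (g^2 + 5*g - 14)/(g - 3)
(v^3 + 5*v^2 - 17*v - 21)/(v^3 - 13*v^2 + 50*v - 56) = (v^3 + 5*v^2 - 17*v - 21)/(v^3 - 13*v^2 + 50*v - 56)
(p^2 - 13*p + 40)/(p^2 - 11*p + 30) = (p - 8)/(p - 6)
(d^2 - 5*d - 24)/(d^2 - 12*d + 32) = (d + 3)/(d - 4)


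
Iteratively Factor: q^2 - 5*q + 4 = (q - 1)*(q - 4)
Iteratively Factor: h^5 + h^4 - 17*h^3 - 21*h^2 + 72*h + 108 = (h + 2)*(h^4 - h^3 - 15*h^2 + 9*h + 54) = (h + 2)^2*(h^3 - 3*h^2 - 9*h + 27) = (h + 2)^2*(h + 3)*(h^2 - 6*h + 9) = (h - 3)*(h + 2)^2*(h + 3)*(h - 3)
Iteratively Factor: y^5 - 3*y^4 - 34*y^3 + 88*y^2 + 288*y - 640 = (y + 4)*(y^4 - 7*y^3 - 6*y^2 + 112*y - 160) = (y - 4)*(y + 4)*(y^3 - 3*y^2 - 18*y + 40) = (y - 4)*(y - 2)*(y + 4)*(y^2 - y - 20) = (y - 5)*(y - 4)*(y - 2)*(y + 4)*(y + 4)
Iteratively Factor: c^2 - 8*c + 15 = (c - 5)*(c - 3)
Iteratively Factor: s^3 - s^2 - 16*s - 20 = (s + 2)*(s^2 - 3*s - 10) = (s - 5)*(s + 2)*(s + 2)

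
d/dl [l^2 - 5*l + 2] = 2*l - 5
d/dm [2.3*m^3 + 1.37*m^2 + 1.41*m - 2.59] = 6.9*m^2 + 2.74*m + 1.41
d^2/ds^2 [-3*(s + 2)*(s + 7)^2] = -18*s - 96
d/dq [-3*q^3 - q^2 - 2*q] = -9*q^2 - 2*q - 2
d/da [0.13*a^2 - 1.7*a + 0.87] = 0.26*a - 1.7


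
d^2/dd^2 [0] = 0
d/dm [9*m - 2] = 9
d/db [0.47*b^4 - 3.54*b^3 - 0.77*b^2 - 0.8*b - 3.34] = 1.88*b^3 - 10.62*b^2 - 1.54*b - 0.8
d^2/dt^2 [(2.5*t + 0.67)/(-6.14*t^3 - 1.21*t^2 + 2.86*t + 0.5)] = (-565.494*t^5 - 414.545784*t^4 - 174.765668*t^3 - 27.392874*t^2 - 7.50478799999999*t - 4.621364)/(231.475544*t^9 + 136.849548*t^8 - 296.493846*t^7 - 182.266343*t^6 + 115.818054*t^5 + 80.176998*t^4 - 8.406856*t^3 - 11.3619*t^2 - 2.145*t - 0.125)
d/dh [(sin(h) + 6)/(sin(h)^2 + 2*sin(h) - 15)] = -(sin(h)^2 + 12*sin(h) + 27)*cos(h)/(sin(h)^2 + 2*sin(h) - 15)^2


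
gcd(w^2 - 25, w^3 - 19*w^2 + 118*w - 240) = w - 5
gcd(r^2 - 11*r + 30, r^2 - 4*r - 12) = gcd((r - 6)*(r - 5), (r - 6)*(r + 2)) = r - 6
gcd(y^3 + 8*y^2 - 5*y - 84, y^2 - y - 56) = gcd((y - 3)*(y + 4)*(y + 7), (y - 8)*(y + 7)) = y + 7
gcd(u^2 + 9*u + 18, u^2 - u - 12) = u + 3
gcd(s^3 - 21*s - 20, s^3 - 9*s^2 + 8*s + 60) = s - 5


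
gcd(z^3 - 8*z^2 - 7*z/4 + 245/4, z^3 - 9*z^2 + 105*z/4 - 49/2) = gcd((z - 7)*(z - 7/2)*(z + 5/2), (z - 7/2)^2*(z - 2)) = z - 7/2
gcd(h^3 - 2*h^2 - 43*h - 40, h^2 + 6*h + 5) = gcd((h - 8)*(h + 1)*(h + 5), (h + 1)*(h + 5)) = h^2 + 6*h + 5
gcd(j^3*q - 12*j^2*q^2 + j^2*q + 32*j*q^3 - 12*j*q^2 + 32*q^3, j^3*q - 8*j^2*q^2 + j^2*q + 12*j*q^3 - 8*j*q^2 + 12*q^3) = j*q + q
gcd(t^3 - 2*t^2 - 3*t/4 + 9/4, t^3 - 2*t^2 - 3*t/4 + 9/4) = t^3 - 2*t^2 - 3*t/4 + 9/4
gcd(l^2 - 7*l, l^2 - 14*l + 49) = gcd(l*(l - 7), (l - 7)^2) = l - 7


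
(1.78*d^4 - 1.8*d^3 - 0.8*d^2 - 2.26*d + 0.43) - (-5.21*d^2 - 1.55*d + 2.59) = 1.78*d^4 - 1.8*d^3 + 4.41*d^2 - 0.71*d - 2.16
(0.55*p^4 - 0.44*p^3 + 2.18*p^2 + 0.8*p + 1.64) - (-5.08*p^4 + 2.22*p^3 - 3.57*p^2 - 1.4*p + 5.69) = 5.63*p^4 - 2.66*p^3 + 5.75*p^2 + 2.2*p - 4.05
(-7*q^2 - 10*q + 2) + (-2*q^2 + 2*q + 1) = -9*q^2 - 8*q + 3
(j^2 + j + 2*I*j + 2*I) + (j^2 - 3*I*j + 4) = 2*j^2 + j - I*j + 4 + 2*I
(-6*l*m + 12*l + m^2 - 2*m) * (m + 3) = -6*l*m^2 - 6*l*m + 36*l + m^3 + m^2 - 6*m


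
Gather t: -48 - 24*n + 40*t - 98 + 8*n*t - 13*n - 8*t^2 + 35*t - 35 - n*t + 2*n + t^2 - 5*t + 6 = -35*n - 7*t^2 + t*(7*n + 70) - 175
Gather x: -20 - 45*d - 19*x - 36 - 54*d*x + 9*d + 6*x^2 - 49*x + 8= -36*d + 6*x^2 + x*(-54*d - 68) - 48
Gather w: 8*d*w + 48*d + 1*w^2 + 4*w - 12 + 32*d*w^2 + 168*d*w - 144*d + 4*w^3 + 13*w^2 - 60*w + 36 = -96*d + 4*w^3 + w^2*(32*d + 14) + w*(176*d - 56) + 24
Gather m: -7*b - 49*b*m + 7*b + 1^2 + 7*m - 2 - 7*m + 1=-49*b*m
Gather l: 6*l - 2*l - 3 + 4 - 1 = 4*l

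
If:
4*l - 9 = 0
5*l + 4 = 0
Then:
No Solution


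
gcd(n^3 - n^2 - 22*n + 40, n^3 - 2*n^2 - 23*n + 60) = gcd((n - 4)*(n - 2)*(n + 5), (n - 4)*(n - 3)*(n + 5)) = n^2 + n - 20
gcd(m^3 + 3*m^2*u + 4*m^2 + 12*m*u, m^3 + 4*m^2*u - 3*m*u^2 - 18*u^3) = m + 3*u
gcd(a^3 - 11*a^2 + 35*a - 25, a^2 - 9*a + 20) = a - 5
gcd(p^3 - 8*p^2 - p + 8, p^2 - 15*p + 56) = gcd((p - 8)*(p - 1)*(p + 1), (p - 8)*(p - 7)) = p - 8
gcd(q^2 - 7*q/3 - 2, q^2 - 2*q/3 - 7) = q - 3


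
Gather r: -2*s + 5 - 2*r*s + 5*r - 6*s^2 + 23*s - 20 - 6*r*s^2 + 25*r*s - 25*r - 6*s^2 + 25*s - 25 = r*(-6*s^2 + 23*s - 20) - 12*s^2 + 46*s - 40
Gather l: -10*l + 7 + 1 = 8 - 10*l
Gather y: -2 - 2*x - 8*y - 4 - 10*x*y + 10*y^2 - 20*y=-2*x + 10*y^2 + y*(-10*x - 28) - 6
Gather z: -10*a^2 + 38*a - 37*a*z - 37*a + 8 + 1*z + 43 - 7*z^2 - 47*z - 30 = -10*a^2 + a - 7*z^2 + z*(-37*a - 46) + 21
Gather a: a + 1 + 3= a + 4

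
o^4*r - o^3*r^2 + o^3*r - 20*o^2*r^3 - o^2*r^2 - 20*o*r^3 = o*(o - 5*r)*(o + 4*r)*(o*r + r)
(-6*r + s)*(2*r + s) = -12*r^2 - 4*r*s + s^2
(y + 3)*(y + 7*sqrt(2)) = y^2 + 3*y + 7*sqrt(2)*y + 21*sqrt(2)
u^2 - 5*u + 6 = (u - 3)*(u - 2)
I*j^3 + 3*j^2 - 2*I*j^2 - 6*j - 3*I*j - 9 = (j - 3)*(j - 3*I)*(I*j + I)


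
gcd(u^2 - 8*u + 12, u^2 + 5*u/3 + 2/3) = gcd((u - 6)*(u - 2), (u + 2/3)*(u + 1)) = 1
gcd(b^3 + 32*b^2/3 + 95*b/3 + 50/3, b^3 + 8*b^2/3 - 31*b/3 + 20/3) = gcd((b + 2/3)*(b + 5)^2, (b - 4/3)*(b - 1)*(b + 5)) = b + 5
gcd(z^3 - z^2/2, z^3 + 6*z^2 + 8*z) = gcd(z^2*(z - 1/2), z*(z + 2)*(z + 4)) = z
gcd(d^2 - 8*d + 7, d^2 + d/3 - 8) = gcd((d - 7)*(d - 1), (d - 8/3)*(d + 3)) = 1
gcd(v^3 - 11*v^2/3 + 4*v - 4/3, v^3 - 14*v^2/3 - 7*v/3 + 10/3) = v - 2/3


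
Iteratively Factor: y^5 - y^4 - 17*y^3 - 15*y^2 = (y + 1)*(y^4 - 2*y^3 - 15*y^2) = (y - 5)*(y + 1)*(y^3 + 3*y^2) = y*(y - 5)*(y + 1)*(y^2 + 3*y) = y^2*(y - 5)*(y + 1)*(y + 3)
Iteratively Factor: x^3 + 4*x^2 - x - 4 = (x + 1)*(x^2 + 3*x - 4) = (x + 1)*(x + 4)*(x - 1)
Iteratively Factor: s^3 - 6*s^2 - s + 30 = (s + 2)*(s^2 - 8*s + 15) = (s - 5)*(s + 2)*(s - 3)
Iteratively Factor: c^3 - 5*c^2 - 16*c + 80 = (c - 5)*(c^2 - 16) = (c - 5)*(c + 4)*(c - 4)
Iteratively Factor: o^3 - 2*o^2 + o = (o)*(o^2 - 2*o + 1) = o*(o - 1)*(o - 1)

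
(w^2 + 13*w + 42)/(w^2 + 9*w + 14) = (w + 6)/(w + 2)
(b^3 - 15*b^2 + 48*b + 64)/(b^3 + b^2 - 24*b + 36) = (b^3 - 15*b^2 + 48*b + 64)/(b^3 + b^2 - 24*b + 36)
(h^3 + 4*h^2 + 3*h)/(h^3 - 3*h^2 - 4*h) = (h + 3)/(h - 4)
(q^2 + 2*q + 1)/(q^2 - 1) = (q + 1)/(q - 1)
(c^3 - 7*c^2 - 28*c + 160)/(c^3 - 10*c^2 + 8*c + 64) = (c + 5)/(c + 2)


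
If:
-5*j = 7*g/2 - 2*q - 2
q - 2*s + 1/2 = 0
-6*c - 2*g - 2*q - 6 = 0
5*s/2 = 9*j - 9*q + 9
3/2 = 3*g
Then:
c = -214/133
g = 1/2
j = 309/532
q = 353/266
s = 243/266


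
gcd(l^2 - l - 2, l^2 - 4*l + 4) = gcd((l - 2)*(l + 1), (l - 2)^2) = l - 2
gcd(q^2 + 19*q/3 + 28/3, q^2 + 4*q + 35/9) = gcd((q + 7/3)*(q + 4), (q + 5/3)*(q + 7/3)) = q + 7/3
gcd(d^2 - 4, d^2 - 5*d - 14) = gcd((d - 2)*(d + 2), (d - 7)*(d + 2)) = d + 2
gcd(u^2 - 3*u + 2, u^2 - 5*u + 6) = u - 2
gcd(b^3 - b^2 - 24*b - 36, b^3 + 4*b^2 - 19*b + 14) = 1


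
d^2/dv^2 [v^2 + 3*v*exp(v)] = 3*v*exp(v) + 6*exp(v) + 2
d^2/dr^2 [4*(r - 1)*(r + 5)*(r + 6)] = 24*r + 80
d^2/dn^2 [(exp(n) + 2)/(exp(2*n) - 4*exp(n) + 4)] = (exp(2*n) + 16*exp(n) + 12)*exp(n)/(exp(4*n) - 8*exp(3*n) + 24*exp(2*n) - 32*exp(n) + 16)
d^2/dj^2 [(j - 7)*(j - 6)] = 2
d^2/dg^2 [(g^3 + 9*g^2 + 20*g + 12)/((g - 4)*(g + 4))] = 24*(3*g^3 + 39*g^2 + 144*g + 208)/(g^6 - 48*g^4 + 768*g^2 - 4096)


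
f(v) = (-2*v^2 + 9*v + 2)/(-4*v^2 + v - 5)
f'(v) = (9 - 4*v)/(-4*v^2 + v - 5) + (8*v - 1)*(-2*v^2 + 9*v + 2)/(-4*v^2 + v - 5)^2 = (34*v^2 + 36*v - 47)/(16*v^4 - 8*v^3 + 41*v^2 - 10*v + 25)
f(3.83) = -0.12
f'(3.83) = 0.16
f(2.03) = -0.62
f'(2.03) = 0.44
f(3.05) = -0.28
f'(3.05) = 0.25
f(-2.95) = 0.98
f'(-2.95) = 0.08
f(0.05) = -0.49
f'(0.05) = -1.83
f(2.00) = -0.63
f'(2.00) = 0.45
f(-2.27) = 1.03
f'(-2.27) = 0.06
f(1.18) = -1.05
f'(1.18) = 0.49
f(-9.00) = 0.71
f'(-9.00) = 0.02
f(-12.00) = 0.66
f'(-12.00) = 0.01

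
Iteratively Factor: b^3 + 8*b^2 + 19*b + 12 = (b + 3)*(b^2 + 5*b + 4) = (b + 1)*(b + 3)*(b + 4)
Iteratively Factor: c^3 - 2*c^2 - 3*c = (c + 1)*(c^2 - 3*c) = c*(c + 1)*(c - 3)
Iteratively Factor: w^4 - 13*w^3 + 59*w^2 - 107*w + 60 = (w - 4)*(w^3 - 9*w^2 + 23*w - 15) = (w - 4)*(w - 3)*(w^2 - 6*w + 5) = (w - 4)*(w - 3)*(w - 1)*(w - 5)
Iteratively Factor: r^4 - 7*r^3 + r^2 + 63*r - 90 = (r - 2)*(r^3 - 5*r^2 - 9*r + 45) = (r - 2)*(r + 3)*(r^2 - 8*r + 15) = (r - 3)*(r - 2)*(r + 3)*(r - 5)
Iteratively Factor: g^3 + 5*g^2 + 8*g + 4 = (g + 2)*(g^2 + 3*g + 2) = (g + 2)^2*(g + 1)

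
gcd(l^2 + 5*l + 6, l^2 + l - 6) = l + 3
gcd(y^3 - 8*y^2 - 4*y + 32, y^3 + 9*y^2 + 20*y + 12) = y + 2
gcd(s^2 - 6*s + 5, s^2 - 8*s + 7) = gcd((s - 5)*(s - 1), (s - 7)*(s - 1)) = s - 1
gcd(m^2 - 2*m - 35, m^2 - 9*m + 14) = m - 7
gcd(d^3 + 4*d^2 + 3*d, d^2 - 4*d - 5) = d + 1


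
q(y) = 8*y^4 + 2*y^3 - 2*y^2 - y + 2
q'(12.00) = 56111.00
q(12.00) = 169046.00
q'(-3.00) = -799.00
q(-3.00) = 581.00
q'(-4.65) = -3070.09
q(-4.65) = 3502.58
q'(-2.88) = -704.13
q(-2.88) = 490.89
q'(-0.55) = -2.31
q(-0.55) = 2.34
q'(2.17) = 345.56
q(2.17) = 188.24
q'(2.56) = 564.95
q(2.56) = 363.48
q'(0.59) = 5.30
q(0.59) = 2.09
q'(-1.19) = -41.67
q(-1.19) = 13.03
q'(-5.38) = -4788.88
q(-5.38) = 6340.28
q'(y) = 32*y^3 + 6*y^2 - 4*y - 1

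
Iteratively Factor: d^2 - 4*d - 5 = (d - 5)*(d + 1)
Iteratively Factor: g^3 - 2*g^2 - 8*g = (g)*(g^2 - 2*g - 8) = g*(g + 2)*(g - 4)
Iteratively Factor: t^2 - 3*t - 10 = (t - 5)*(t + 2)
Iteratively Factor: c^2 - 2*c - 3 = (c + 1)*(c - 3)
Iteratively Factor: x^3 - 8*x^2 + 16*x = (x - 4)*(x^2 - 4*x) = x*(x - 4)*(x - 4)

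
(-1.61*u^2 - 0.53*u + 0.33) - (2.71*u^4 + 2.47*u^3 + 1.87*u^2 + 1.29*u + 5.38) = -2.71*u^4 - 2.47*u^3 - 3.48*u^2 - 1.82*u - 5.05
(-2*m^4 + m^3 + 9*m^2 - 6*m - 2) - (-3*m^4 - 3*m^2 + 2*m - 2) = m^4 + m^3 + 12*m^2 - 8*m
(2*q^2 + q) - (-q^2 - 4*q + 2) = 3*q^2 + 5*q - 2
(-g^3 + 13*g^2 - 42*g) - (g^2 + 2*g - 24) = -g^3 + 12*g^2 - 44*g + 24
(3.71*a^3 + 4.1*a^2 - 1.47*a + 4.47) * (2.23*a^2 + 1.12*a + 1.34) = 8.2733*a^5 + 13.2982*a^4 + 6.2853*a^3 + 13.8157*a^2 + 3.0366*a + 5.9898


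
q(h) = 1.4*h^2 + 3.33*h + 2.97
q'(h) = 2.8*h + 3.33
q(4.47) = 45.83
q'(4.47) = 15.85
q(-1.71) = 1.37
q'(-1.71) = -1.46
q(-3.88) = 11.13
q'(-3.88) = -7.53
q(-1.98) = 1.87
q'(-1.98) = -2.21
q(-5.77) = 30.37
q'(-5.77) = -12.83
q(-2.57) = 3.66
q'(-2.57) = -3.87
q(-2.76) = 4.44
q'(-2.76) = -4.40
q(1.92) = 14.52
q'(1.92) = 8.71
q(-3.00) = 5.58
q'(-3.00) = -5.07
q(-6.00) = 33.39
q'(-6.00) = -13.47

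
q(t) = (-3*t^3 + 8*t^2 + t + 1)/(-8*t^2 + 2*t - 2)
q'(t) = (16*t - 2)*(-3*t^3 + 8*t^2 + t + 1)/(-8*t^2 + 2*t - 2)^2 + (-9*t^2 + 16*t + 1)/(-8*t^2 + 2*t - 2) = (12*t^4 - 6*t^3 + 21*t^2 - 8*t - 2)/(2*(16*t^4 - 8*t^3 + 9*t^2 - 2*t + 1))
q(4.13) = 0.54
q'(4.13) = 0.40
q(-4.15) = -2.36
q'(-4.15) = 0.40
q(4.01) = 0.49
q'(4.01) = 0.40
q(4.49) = 0.68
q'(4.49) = 0.40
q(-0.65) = -0.68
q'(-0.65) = 0.71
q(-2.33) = -1.60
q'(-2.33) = 0.45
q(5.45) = 1.06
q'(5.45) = 0.39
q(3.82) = 0.41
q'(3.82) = 0.40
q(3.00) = 0.07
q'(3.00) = 0.42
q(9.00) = 2.42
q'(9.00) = 0.38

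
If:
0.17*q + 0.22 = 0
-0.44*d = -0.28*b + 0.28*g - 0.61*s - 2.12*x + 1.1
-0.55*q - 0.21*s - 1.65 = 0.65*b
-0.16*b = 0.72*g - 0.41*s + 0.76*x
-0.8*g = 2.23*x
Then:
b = 0.872609130289903*x - 1.28182762608542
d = 3.4028668474145*x - 4.00920281474802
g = -2.7875*x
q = -1.29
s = -2.70093302232589*x - 0.500225415057726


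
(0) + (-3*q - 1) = -3*q - 1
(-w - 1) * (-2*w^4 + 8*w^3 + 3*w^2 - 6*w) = 2*w^5 - 6*w^4 - 11*w^3 + 3*w^2 + 6*w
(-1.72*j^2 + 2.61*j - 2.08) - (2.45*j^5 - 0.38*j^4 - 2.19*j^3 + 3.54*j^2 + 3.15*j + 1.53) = -2.45*j^5 + 0.38*j^4 + 2.19*j^3 - 5.26*j^2 - 0.54*j - 3.61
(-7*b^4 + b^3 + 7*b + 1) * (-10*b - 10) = 70*b^5 + 60*b^4 - 10*b^3 - 70*b^2 - 80*b - 10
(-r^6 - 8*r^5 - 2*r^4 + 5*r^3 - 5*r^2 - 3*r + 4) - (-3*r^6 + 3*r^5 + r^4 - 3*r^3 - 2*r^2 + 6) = 2*r^6 - 11*r^5 - 3*r^4 + 8*r^3 - 3*r^2 - 3*r - 2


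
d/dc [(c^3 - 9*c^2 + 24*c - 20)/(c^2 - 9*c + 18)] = (c^4 - 18*c^3 + 111*c^2 - 284*c + 252)/(c^4 - 18*c^3 + 117*c^2 - 324*c + 324)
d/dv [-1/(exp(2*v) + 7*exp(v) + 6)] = (2*exp(v) + 7)*exp(v)/(exp(2*v) + 7*exp(v) + 6)^2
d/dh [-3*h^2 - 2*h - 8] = -6*h - 2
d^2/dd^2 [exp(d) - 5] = exp(d)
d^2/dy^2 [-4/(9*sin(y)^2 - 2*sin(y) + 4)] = 8*(162*sin(y)^4 - 27*sin(y)^3 - 313*sin(y)^2 + 58*sin(y) + 32)/(9*sin(y)^2 - 2*sin(y) + 4)^3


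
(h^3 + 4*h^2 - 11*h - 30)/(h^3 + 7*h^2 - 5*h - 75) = (h + 2)/(h + 5)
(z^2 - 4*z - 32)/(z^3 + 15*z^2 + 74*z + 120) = (z - 8)/(z^2 + 11*z + 30)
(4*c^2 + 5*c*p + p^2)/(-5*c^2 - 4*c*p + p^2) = (4*c + p)/(-5*c + p)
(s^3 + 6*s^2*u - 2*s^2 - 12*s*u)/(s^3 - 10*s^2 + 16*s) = (s + 6*u)/(s - 8)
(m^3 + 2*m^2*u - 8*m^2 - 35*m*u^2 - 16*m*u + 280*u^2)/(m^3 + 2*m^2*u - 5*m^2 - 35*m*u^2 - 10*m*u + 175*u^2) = (m - 8)/(m - 5)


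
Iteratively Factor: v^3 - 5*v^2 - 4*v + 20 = (v + 2)*(v^2 - 7*v + 10) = (v - 2)*(v + 2)*(v - 5)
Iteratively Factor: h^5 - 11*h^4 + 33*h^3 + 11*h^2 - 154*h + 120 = (h + 2)*(h^4 - 13*h^3 + 59*h^2 - 107*h + 60) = (h - 3)*(h + 2)*(h^3 - 10*h^2 + 29*h - 20) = (h - 5)*(h - 3)*(h + 2)*(h^2 - 5*h + 4) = (h - 5)*(h - 3)*(h - 1)*(h + 2)*(h - 4)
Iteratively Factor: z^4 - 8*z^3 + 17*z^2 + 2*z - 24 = (z - 2)*(z^3 - 6*z^2 + 5*z + 12) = (z - 3)*(z - 2)*(z^2 - 3*z - 4) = (z - 3)*(z - 2)*(z + 1)*(z - 4)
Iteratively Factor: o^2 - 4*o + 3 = (o - 3)*(o - 1)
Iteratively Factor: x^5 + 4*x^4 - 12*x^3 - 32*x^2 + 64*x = (x - 2)*(x^4 + 6*x^3 - 32*x) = x*(x - 2)*(x^3 + 6*x^2 - 32) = x*(x - 2)^2*(x^2 + 8*x + 16) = x*(x - 2)^2*(x + 4)*(x + 4)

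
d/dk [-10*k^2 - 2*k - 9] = -20*k - 2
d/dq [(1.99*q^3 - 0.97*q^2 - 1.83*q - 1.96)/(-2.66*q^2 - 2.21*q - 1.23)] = (-5.2934*q^4 - 8.7958*q^3 - 10.0672*q^2 - 8.041*q - 2.0807)/(7.0756*q^4 + 11.7572*q^3 + 11.4277*q^2 + 5.4366*q + 1.5129)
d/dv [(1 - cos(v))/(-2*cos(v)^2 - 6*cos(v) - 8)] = (cos(v)^2 - 2*cos(v) - 7)*sin(v)/(2*(cos(v)^2 + 3*cos(v) + 4)^2)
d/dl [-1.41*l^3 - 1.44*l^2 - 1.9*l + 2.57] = -4.23*l^2 - 2.88*l - 1.9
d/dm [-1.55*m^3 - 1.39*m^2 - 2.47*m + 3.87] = -4.65*m^2 - 2.78*m - 2.47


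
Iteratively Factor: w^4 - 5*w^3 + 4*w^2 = (w - 4)*(w^3 - w^2) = w*(w - 4)*(w^2 - w) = w^2*(w - 4)*(w - 1)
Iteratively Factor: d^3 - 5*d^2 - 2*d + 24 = (d + 2)*(d^2 - 7*d + 12) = (d - 3)*(d + 2)*(d - 4)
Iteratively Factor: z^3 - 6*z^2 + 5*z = (z - 5)*(z^2 - z) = z*(z - 5)*(z - 1)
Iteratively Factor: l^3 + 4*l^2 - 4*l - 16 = (l - 2)*(l^2 + 6*l + 8) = (l - 2)*(l + 2)*(l + 4)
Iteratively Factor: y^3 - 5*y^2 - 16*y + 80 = (y - 5)*(y^2 - 16) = (y - 5)*(y - 4)*(y + 4)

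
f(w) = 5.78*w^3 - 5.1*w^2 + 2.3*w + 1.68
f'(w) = 17.34*w^2 - 10.2*w + 2.3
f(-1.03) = -12.42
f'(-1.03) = 31.20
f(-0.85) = -7.51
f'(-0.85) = 23.50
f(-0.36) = -0.08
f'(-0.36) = 8.22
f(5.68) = 909.39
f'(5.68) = 503.79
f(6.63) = 1477.24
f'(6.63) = 696.89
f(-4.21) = -529.69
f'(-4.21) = 352.58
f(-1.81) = -53.47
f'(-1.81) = 77.57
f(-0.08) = 1.46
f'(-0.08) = 3.23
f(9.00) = 3822.90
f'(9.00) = 1315.04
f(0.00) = 1.68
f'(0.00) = 2.30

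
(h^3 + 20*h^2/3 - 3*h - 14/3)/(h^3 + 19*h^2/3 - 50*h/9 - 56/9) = 3*(h - 1)/(3*h - 4)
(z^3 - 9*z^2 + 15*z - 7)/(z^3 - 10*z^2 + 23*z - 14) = (z - 1)/(z - 2)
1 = 1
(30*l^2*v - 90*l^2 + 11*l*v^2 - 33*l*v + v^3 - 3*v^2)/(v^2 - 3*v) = 30*l^2/v + 11*l + v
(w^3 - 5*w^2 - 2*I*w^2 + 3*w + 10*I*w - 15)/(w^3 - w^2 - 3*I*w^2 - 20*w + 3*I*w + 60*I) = (w + I)/(w + 4)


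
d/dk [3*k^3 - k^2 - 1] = k*(9*k - 2)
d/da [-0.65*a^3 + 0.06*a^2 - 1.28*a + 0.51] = -1.95*a^2 + 0.12*a - 1.28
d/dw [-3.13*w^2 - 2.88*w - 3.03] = -6.26*w - 2.88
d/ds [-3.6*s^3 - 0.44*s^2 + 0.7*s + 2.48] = -10.8*s^2 - 0.88*s + 0.7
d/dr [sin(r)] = cos(r)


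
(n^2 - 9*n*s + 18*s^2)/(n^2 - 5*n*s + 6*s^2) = (-n + 6*s)/(-n + 2*s)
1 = 1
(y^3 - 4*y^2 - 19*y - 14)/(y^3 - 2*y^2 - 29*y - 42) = (y + 1)/(y + 3)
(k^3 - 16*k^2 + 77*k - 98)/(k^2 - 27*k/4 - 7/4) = 4*(k^2 - 9*k + 14)/(4*k + 1)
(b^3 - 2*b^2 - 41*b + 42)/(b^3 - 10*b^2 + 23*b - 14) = (b + 6)/(b - 2)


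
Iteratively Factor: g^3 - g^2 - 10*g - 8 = (g + 2)*(g^2 - 3*g - 4) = (g + 1)*(g + 2)*(g - 4)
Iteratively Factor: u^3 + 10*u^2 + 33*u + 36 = (u + 4)*(u^2 + 6*u + 9) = (u + 3)*(u + 4)*(u + 3)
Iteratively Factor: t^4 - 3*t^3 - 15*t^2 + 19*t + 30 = (t - 5)*(t^3 + 2*t^2 - 5*t - 6) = (t - 5)*(t - 2)*(t^2 + 4*t + 3) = (t - 5)*(t - 2)*(t + 3)*(t + 1)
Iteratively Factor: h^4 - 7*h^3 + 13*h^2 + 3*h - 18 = (h + 1)*(h^3 - 8*h^2 + 21*h - 18) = (h - 3)*(h + 1)*(h^2 - 5*h + 6) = (h - 3)*(h - 2)*(h + 1)*(h - 3)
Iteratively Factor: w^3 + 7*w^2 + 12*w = (w + 4)*(w^2 + 3*w) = (w + 3)*(w + 4)*(w)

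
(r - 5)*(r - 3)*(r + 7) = r^3 - r^2 - 41*r + 105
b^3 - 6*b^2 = b^2*(b - 6)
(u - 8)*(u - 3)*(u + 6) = u^3 - 5*u^2 - 42*u + 144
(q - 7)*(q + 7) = q^2 - 49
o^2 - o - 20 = (o - 5)*(o + 4)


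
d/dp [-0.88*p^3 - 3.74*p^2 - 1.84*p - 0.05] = -2.64*p^2 - 7.48*p - 1.84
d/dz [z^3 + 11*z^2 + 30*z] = 3*z^2 + 22*z + 30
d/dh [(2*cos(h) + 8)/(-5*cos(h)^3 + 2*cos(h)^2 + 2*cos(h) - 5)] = 2*(-6*sin(h) + 22*sin(2*h) - 58*sin(3*h) - 5*sin(4*h))/((cos(h) + 1)^2*(14*cos(h) - 5*cos(2*h) - 15)^2)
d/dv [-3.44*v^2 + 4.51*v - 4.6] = 4.51 - 6.88*v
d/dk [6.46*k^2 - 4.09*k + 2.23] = 12.92*k - 4.09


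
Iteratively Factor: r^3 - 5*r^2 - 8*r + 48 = (r + 3)*(r^2 - 8*r + 16) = (r - 4)*(r + 3)*(r - 4)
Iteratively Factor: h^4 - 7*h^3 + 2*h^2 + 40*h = (h - 4)*(h^3 - 3*h^2 - 10*h) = (h - 5)*(h - 4)*(h^2 + 2*h) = (h - 5)*(h - 4)*(h + 2)*(h)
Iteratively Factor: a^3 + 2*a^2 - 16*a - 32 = (a + 4)*(a^2 - 2*a - 8) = (a + 2)*(a + 4)*(a - 4)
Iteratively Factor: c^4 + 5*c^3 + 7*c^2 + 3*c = (c + 1)*(c^3 + 4*c^2 + 3*c) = (c + 1)*(c + 3)*(c^2 + c) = (c + 1)^2*(c + 3)*(c)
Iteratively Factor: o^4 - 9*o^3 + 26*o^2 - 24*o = (o - 3)*(o^3 - 6*o^2 + 8*o) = o*(o - 3)*(o^2 - 6*o + 8) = o*(o - 3)*(o - 2)*(o - 4)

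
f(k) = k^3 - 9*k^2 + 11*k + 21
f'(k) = 3*k^2 - 18*k + 11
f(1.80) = 17.47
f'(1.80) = -11.68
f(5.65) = -23.79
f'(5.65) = 5.07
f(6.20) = -18.43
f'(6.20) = 14.72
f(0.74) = 24.62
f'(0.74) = -0.68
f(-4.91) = -368.35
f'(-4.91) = 171.70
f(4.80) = -22.97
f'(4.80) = -6.28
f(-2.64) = -89.17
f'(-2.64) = 79.43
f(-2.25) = -60.70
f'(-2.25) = 66.69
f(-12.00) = -3135.00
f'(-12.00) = 659.00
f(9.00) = 120.00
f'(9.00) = 92.00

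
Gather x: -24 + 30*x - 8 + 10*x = 40*x - 32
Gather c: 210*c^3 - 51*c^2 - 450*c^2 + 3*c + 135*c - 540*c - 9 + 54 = 210*c^3 - 501*c^2 - 402*c + 45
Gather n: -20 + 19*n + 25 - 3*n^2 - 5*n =-3*n^2 + 14*n + 5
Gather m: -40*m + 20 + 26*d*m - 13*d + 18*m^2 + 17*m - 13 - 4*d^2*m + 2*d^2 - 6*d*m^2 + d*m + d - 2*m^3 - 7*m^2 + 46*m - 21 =2*d^2 - 12*d - 2*m^3 + m^2*(11 - 6*d) + m*(-4*d^2 + 27*d + 23) - 14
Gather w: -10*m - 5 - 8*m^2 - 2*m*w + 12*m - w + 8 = -8*m^2 + 2*m + w*(-2*m - 1) + 3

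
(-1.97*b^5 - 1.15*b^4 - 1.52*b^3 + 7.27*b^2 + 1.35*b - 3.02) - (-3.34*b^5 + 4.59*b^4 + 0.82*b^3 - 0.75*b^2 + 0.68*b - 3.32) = 1.37*b^5 - 5.74*b^4 - 2.34*b^3 + 8.02*b^2 + 0.67*b + 0.3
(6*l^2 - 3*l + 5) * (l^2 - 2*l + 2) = 6*l^4 - 15*l^3 + 23*l^2 - 16*l + 10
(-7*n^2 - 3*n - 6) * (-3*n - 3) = 21*n^3 + 30*n^2 + 27*n + 18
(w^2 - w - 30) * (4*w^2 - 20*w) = 4*w^4 - 24*w^3 - 100*w^2 + 600*w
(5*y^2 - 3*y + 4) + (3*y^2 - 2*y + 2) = 8*y^2 - 5*y + 6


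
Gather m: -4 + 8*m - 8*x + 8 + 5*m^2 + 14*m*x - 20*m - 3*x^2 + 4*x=5*m^2 + m*(14*x - 12) - 3*x^2 - 4*x + 4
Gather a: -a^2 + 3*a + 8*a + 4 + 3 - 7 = -a^2 + 11*a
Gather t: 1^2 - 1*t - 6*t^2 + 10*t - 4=-6*t^2 + 9*t - 3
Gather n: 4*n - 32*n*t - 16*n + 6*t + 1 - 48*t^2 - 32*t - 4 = n*(-32*t - 12) - 48*t^2 - 26*t - 3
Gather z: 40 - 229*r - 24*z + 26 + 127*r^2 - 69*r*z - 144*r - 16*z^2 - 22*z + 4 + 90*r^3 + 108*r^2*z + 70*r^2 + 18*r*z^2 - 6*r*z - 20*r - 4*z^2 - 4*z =90*r^3 + 197*r^2 - 393*r + z^2*(18*r - 20) + z*(108*r^2 - 75*r - 50) + 70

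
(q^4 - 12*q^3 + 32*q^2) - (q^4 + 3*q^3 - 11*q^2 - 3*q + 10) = -15*q^3 + 43*q^2 + 3*q - 10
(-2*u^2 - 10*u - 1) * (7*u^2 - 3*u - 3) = -14*u^4 - 64*u^3 + 29*u^2 + 33*u + 3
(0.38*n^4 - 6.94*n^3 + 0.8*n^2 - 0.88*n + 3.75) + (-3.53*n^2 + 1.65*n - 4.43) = 0.38*n^4 - 6.94*n^3 - 2.73*n^2 + 0.77*n - 0.68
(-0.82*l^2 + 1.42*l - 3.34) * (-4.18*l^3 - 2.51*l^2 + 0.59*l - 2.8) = 3.4276*l^5 - 3.8774*l^4 + 9.9132*l^3 + 11.5172*l^2 - 5.9466*l + 9.352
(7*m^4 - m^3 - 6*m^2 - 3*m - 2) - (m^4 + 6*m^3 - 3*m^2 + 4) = 6*m^4 - 7*m^3 - 3*m^2 - 3*m - 6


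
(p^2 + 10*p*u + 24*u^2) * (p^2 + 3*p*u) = p^4 + 13*p^3*u + 54*p^2*u^2 + 72*p*u^3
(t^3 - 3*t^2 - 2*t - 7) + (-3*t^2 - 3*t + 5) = t^3 - 6*t^2 - 5*t - 2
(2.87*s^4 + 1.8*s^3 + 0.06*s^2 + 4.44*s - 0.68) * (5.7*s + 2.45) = 16.359*s^5 + 17.2915*s^4 + 4.752*s^3 + 25.455*s^2 + 7.002*s - 1.666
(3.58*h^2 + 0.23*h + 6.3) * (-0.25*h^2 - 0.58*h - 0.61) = -0.895*h^4 - 2.1339*h^3 - 3.8922*h^2 - 3.7943*h - 3.843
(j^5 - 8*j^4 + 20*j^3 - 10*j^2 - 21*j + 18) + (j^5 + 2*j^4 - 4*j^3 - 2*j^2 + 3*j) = 2*j^5 - 6*j^4 + 16*j^3 - 12*j^2 - 18*j + 18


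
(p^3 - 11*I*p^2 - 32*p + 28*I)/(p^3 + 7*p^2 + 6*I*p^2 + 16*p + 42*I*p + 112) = (p^2 - 9*I*p - 14)/(p^2 + p*(7 + 8*I) + 56*I)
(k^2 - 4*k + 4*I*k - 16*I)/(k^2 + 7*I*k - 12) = (k - 4)/(k + 3*I)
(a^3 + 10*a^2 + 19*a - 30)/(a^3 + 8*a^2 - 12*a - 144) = (a^2 + 4*a - 5)/(a^2 + 2*a - 24)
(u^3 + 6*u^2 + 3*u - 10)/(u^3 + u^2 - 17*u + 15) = (u + 2)/(u - 3)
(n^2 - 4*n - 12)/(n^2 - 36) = (n + 2)/(n + 6)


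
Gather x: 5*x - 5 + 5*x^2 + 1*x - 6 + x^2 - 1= 6*x^2 + 6*x - 12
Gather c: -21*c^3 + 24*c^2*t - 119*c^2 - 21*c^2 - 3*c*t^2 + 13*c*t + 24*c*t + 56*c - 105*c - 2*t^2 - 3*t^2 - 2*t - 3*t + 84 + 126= -21*c^3 + c^2*(24*t - 140) + c*(-3*t^2 + 37*t - 49) - 5*t^2 - 5*t + 210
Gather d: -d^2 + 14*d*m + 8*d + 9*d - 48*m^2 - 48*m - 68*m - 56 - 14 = -d^2 + d*(14*m + 17) - 48*m^2 - 116*m - 70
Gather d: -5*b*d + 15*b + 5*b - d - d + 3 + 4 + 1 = 20*b + d*(-5*b - 2) + 8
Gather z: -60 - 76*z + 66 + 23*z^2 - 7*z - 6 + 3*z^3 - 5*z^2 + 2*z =3*z^3 + 18*z^2 - 81*z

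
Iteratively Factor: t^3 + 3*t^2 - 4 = (t + 2)*(t^2 + t - 2) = (t - 1)*(t + 2)*(t + 2)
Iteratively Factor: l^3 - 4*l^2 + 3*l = (l)*(l^2 - 4*l + 3) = l*(l - 3)*(l - 1)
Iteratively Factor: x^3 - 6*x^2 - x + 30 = (x - 5)*(x^2 - x - 6) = (x - 5)*(x - 3)*(x + 2)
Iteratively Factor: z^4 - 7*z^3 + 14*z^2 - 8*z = (z - 2)*(z^3 - 5*z^2 + 4*z) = (z - 4)*(z - 2)*(z^2 - z) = (z - 4)*(z - 2)*(z - 1)*(z)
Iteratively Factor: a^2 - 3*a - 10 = (a - 5)*(a + 2)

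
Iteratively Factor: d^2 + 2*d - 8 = (d - 2)*(d + 4)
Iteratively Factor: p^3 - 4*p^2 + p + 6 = (p - 2)*(p^2 - 2*p - 3) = (p - 2)*(p + 1)*(p - 3)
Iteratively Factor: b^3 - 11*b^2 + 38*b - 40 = (b - 2)*(b^2 - 9*b + 20) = (b - 5)*(b - 2)*(b - 4)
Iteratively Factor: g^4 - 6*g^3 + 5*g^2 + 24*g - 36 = (g - 3)*(g^3 - 3*g^2 - 4*g + 12) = (g - 3)^2*(g^2 - 4) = (g - 3)^2*(g - 2)*(g + 2)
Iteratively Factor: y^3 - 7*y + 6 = (y - 1)*(y^2 + y - 6) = (y - 2)*(y - 1)*(y + 3)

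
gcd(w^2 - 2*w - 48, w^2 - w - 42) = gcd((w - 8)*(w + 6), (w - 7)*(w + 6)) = w + 6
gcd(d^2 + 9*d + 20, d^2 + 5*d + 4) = d + 4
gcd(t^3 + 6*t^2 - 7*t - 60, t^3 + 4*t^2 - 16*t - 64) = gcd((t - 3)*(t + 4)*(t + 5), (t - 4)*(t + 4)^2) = t + 4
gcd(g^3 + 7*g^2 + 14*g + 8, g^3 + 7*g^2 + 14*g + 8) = g^3 + 7*g^2 + 14*g + 8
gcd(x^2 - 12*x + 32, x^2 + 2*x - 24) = x - 4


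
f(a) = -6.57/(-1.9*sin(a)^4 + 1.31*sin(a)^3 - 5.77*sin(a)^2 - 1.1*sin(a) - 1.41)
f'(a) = -6.57*(7.6*sin(a)^3*cos(a) - 3.93*sin(a)^2*cos(a) + 11.54*sin(a)*cos(a) + 1.1*cos(a))/(-1.9*sin(a)^4 + 1.31*sin(a)^3 - 5.77*sin(a)^2 - 1.1*sin(a) - 1.41)^2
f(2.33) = 1.25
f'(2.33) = 1.68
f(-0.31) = 3.95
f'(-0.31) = 6.77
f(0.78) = 1.30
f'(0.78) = -1.82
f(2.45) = 1.48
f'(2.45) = 2.27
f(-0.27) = 4.21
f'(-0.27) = 6.24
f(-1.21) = 0.83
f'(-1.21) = 0.71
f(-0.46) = 2.92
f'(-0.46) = 6.37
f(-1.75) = 0.73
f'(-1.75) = -0.31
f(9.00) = 2.34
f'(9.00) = 4.35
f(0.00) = 4.66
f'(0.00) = -3.64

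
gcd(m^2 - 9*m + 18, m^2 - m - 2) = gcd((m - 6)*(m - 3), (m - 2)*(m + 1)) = 1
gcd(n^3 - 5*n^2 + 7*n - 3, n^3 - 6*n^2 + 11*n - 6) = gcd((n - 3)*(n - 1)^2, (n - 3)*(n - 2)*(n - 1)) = n^2 - 4*n + 3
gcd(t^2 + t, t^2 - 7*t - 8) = t + 1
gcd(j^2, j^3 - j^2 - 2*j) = j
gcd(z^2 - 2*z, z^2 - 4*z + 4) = z - 2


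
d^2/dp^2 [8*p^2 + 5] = 16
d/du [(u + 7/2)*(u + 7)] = 2*u + 21/2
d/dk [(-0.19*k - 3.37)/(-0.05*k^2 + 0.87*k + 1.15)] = (-0.0095*k^2 - 0.337*k + 2.7134)/(0.0025*k^4 - 0.087*k^3 + 0.6419*k^2 + 2.001*k + 1.3225)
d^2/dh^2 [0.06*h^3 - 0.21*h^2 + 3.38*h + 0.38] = 0.36*h - 0.42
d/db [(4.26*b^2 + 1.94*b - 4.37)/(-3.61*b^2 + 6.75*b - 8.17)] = (35.7584*b^2 - 101.1598*b + 13.6477)/(13.0321*b^4 - 48.735*b^3 + 104.5499*b^2 - 110.295*b + 66.7489)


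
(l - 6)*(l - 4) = l^2 - 10*l + 24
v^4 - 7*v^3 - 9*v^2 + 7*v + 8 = (v - 8)*(v - 1)*(v + 1)^2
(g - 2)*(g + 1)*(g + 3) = g^3 + 2*g^2 - 5*g - 6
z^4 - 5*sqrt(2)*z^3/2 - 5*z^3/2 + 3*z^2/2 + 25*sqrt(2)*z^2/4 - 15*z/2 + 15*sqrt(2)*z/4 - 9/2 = (z - 3)*(z + 1/2)*(z - 3*sqrt(2)/2)*(z - sqrt(2))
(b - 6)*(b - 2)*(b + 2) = b^3 - 6*b^2 - 4*b + 24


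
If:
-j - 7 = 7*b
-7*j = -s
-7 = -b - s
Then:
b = -7/6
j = 7/6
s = 49/6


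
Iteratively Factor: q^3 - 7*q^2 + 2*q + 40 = (q - 4)*(q^2 - 3*q - 10) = (q - 5)*(q - 4)*(q + 2)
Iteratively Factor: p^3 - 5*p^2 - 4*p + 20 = (p - 5)*(p^2 - 4) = (p - 5)*(p - 2)*(p + 2)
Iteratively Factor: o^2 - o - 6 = (o - 3)*(o + 2)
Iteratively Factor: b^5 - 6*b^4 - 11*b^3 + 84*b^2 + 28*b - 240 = (b - 4)*(b^4 - 2*b^3 - 19*b^2 + 8*b + 60) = (b - 4)*(b - 2)*(b^3 - 19*b - 30) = (b - 4)*(b - 2)*(b + 3)*(b^2 - 3*b - 10) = (b - 5)*(b - 4)*(b - 2)*(b + 3)*(b + 2)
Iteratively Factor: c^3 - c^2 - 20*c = (c)*(c^2 - c - 20) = c*(c + 4)*(c - 5)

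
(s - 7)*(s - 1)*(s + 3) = s^3 - 5*s^2 - 17*s + 21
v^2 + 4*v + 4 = (v + 2)^2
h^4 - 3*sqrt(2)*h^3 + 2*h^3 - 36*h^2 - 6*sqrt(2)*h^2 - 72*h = h*(h + 2)*(h - 6*sqrt(2))*(h + 3*sqrt(2))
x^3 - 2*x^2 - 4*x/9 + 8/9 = (x - 2)*(x - 2/3)*(x + 2/3)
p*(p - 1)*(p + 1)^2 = p^4 + p^3 - p^2 - p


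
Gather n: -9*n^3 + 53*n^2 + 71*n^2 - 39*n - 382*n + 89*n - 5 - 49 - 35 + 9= -9*n^3 + 124*n^2 - 332*n - 80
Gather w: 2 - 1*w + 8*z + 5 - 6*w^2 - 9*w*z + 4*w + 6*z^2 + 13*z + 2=-6*w^2 + w*(3 - 9*z) + 6*z^2 + 21*z + 9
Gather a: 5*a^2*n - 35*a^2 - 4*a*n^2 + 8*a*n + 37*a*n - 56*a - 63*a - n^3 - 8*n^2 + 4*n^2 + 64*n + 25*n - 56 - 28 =a^2*(5*n - 35) + a*(-4*n^2 + 45*n - 119) - n^3 - 4*n^2 + 89*n - 84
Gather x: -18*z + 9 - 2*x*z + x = x*(1 - 2*z) - 18*z + 9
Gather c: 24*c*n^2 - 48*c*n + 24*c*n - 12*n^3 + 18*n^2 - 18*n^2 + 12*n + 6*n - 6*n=c*(24*n^2 - 24*n) - 12*n^3 + 12*n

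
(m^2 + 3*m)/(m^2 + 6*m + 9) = m/(m + 3)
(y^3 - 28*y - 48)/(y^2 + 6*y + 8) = y - 6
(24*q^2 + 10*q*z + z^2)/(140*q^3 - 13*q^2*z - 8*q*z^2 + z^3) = (6*q + z)/(35*q^2 - 12*q*z + z^2)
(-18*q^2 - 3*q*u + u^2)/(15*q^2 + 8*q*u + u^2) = (-6*q + u)/(5*q + u)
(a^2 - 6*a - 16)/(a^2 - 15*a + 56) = (a + 2)/(a - 7)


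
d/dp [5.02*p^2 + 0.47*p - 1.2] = 10.04*p + 0.47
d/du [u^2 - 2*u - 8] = 2*u - 2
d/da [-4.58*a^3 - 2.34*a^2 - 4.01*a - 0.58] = -13.74*a^2 - 4.68*a - 4.01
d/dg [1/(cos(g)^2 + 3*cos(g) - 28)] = (2*cos(g) + 3)*sin(g)/(cos(g)^2 + 3*cos(g) - 28)^2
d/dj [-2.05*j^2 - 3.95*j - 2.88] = -4.1*j - 3.95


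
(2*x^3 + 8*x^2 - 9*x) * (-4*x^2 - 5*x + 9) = -8*x^5 - 42*x^4 + 14*x^3 + 117*x^2 - 81*x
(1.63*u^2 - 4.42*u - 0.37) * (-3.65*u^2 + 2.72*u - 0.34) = -5.9495*u^4 + 20.5666*u^3 - 11.2261*u^2 + 0.4964*u + 0.1258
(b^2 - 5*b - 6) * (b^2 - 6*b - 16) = b^4 - 11*b^3 + 8*b^2 + 116*b + 96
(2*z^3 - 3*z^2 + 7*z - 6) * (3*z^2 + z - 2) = 6*z^5 - 7*z^4 + 14*z^3 - 5*z^2 - 20*z + 12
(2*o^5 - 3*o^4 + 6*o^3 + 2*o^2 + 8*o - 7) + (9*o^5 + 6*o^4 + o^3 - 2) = 11*o^5 + 3*o^4 + 7*o^3 + 2*o^2 + 8*o - 9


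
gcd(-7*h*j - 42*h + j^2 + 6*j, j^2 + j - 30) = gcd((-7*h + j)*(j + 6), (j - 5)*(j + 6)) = j + 6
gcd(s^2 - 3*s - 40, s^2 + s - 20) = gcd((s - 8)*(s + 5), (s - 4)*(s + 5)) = s + 5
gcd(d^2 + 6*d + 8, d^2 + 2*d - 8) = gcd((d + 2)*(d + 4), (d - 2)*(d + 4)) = d + 4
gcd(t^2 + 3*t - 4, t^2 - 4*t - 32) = t + 4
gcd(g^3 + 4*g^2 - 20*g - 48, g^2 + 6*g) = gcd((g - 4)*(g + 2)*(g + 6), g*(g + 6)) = g + 6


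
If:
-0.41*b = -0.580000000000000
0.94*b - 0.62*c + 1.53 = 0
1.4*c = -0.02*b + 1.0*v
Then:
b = 1.41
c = 4.61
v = 6.49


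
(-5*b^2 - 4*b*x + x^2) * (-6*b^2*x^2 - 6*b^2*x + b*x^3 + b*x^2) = 30*b^4*x^2 + 30*b^4*x + 19*b^3*x^3 + 19*b^3*x^2 - 10*b^2*x^4 - 10*b^2*x^3 + b*x^5 + b*x^4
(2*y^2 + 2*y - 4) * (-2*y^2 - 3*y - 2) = -4*y^4 - 10*y^3 - 2*y^2 + 8*y + 8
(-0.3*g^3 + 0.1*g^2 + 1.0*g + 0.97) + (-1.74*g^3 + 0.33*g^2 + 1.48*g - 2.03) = -2.04*g^3 + 0.43*g^2 + 2.48*g - 1.06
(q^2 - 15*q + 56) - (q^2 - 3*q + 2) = 54 - 12*q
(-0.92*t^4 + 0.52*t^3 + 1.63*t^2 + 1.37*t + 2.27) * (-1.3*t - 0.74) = 1.196*t^5 + 0.00480000000000003*t^4 - 2.5038*t^3 - 2.9872*t^2 - 3.9648*t - 1.6798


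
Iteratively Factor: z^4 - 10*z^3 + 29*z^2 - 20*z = (z)*(z^3 - 10*z^2 + 29*z - 20) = z*(z - 1)*(z^2 - 9*z + 20) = z*(z - 5)*(z - 1)*(z - 4)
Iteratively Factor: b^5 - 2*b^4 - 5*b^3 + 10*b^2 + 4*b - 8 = (b - 2)*(b^4 - 5*b^2 + 4) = (b - 2)*(b - 1)*(b^3 + b^2 - 4*b - 4) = (b - 2)*(b - 1)*(b + 1)*(b^2 - 4) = (b - 2)^2*(b - 1)*(b + 1)*(b + 2)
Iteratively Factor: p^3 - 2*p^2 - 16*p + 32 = (p - 2)*(p^2 - 16) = (p - 4)*(p - 2)*(p + 4)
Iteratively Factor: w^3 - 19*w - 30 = (w - 5)*(w^2 + 5*w + 6) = (w - 5)*(w + 2)*(w + 3)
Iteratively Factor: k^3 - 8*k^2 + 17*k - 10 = (k - 5)*(k^2 - 3*k + 2) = (k - 5)*(k - 1)*(k - 2)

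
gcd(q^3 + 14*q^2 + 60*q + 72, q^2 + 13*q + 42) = q + 6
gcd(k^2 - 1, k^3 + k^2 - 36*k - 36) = k + 1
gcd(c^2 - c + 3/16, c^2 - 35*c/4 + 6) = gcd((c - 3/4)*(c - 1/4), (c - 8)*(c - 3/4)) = c - 3/4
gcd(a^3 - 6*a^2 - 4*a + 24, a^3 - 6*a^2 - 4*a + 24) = a^3 - 6*a^2 - 4*a + 24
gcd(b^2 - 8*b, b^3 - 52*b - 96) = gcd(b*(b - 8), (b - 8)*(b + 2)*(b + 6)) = b - 8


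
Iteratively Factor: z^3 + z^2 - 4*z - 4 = (z - 2)*(z^2 + 3*z + 2) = (z - 2)*(z + 1)*(z + 2)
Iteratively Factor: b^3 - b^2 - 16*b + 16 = (b - 4)*(b^2 + 3*b - 4) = (b - 4)*(b + 4)*(b - 1)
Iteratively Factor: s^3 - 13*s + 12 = (s - 1)*(s^2 + s - 12) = (s - 1)*(s + 4)*(s - 3)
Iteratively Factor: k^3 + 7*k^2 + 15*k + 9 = (k + 3)*(k^2 + 4*k + 3) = (k + 1)*(k + 3)*(k + 3)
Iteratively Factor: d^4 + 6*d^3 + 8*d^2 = (d + 2)*(d^3 + 4*d^2) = d*(d + 2)*(d^2 + 4*d) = d*(d + 2)*(d + 4)*(d)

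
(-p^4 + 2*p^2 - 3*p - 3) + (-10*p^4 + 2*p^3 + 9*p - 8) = -11*p^4 + 2*p^3 + 2*p^2 + 6*p - 11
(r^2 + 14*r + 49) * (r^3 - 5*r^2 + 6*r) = r^5 + 9*r^4 - 15*r^3 - 161*r^2 + 294*r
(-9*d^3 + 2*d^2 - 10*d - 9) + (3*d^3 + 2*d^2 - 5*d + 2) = -6*d^3 + 4*d^2 - 15*d - 7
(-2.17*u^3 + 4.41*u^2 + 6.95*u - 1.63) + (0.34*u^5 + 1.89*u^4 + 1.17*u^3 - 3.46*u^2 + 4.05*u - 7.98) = 0.34*u^5 + 1.89*u^4 - 1.0*u^3 + 0.95*u^2 + 11.0*u - 9.61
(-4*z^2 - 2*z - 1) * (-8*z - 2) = 32*z^3 + 24*z^2 + 12*z + 2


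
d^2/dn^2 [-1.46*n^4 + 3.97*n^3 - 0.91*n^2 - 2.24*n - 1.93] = -17.52*n^2 + 23.82*n - 1.82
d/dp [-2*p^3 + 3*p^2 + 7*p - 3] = -6*p^2 + 6*p + 7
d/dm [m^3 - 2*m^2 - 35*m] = 3*m^2 - 4*m - 35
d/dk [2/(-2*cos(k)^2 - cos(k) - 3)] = -2*(4*cos(k) + 1)*sin(k)/(cos(k) + cos(2*k) + 4)^2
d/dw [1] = 0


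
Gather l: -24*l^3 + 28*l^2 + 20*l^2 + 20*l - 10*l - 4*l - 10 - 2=-24*l^3 + 48*l^2 + 6*l - 12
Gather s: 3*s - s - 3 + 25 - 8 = 2*s + 14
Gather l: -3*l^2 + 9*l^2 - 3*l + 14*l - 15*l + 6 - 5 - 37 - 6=6*l^2 - 4*l - 42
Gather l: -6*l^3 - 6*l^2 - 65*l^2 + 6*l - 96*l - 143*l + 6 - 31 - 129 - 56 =-6*l^3 - 71*l^2 - 233*l - 210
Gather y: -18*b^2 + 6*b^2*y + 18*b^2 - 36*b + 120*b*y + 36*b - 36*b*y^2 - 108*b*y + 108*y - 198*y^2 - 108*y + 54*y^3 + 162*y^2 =54*y^3 + y^2*(-36*b - 36) + y*(6*b^2 + 12*b)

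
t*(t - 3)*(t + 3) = t^3 - 9*t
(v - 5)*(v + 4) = v^2 - v - 20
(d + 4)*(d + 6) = d^2 + 10*d + 24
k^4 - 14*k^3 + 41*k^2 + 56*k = k*(k - 8)*(k - 7)*(k + 1)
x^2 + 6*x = x*(x + 6)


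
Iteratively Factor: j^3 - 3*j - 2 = (j + 1)*(j^2 - j - 2) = (j + 1)^2*(j - 2)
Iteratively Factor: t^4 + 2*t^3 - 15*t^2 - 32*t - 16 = (t - 4)*(t^3 + 6*t^2 + 9*t + 4) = (t - 4)*(t + 1)*(t^2 + 5*t + 4) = (t - 4)*(t + 1)^2*(t + 4)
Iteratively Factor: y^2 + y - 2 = (y - 1)*(y + 2)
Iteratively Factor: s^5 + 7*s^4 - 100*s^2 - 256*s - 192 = (s + 2)*(s^4 + 5*s^3 - 10*s^2 - 80*s - 96) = (s + 2)^2*(s^3 + 3*s^2 - 16*s - 48) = (s + 2)^2*(s + 3)*(s^2 - 16) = (s + 2)^2*(s + 3)*(s + 4)*(s - 4)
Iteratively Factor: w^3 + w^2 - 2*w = (w - 1)*(w^2 + 2*w) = w*(w - 1)*(w + 2)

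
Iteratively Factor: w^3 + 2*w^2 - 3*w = (w)*(w^2 + 2*w - 3) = w*(w - 1)*(w + 3)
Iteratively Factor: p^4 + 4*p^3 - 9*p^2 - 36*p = (p)*(p^3 + 4*p^2 - 9*p - 36) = p*(p - 3)*(p^2 + 7*p + 12) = p*(p - 3)*(p + 4)*(p + 3)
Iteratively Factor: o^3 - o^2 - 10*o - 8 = (o + 1)*(o^2 - 2*o - 8) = (o + 1)*(o + 2)*(o - 4)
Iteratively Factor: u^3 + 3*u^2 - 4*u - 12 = (u - 2)*(u^2 + 5*u + 6) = (u - 2)*(u + 3)*(u + 2)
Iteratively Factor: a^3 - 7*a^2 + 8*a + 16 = (a - 4)*(a^2 - 3*a - 4) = (a - 4)*(a + 1)*(a - 4)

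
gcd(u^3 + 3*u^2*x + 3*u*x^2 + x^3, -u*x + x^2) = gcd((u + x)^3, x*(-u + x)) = 1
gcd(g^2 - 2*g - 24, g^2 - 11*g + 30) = g - 6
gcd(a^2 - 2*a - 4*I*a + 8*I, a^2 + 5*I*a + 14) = 1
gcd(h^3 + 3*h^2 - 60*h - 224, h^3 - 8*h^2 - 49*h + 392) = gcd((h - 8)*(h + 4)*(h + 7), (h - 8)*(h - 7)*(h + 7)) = h^2 - h - 56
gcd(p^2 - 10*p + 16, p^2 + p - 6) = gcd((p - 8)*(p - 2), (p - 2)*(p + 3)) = p - 2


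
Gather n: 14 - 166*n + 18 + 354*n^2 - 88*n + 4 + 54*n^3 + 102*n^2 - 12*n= 54*n^3 + 456*n^2 - 266*n + 36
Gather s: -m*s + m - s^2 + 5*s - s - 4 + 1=m - s^2 + s*(4 - m) - 3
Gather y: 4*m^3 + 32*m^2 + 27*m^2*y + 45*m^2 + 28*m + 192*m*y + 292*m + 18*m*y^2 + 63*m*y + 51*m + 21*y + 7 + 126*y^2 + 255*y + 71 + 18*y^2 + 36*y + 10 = 4*m^3 + 77*m^2 + 371*m + y^2*(18*m + 144) + y*(27*m^2 + 255*m + 312) + 88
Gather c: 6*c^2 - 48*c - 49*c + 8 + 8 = 6*c^2 - 97*c + 16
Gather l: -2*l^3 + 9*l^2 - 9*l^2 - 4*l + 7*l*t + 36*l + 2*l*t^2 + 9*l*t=-2*l^3 + l*(2*t^2 + 16*t + 32)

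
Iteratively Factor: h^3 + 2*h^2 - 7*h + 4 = (h - 1)*(h^2 + 3*h - 4) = (h - 1)^2*(h + 4)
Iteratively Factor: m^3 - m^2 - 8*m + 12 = (m - 2)*(m^2 + m - 6) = (m - 2)^2*(m + 3)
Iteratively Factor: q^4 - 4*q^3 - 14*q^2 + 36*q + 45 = (q - 3)*(q^3 - q^2 - 17*q - 15) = (q - 3)*(q + 1)*(q^2 - 2*q - 15) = (q - 5)*(q - 3)*(q + 1)*(q + 3)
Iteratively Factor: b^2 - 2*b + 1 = (b - 1)*(b - 1)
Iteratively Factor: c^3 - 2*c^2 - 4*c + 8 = (c - 2)*(c^2 - 4) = (c - 2)^2*(c + 2)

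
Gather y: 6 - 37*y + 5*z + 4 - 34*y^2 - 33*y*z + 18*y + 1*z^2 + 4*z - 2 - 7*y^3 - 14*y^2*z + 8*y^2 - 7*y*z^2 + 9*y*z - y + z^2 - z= -7*y^3 + y^2*(-14*z - 26) + y*(-7*z^2 - 24*z - 20) + 2*z^2 + 8*z + 8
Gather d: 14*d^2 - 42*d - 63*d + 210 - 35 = 14*d^2 - 105*d + 175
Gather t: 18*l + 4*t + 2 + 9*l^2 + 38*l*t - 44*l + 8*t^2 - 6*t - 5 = 9*l^2 - 26*l + 8*t^2 + t*(38*l - 2) - 3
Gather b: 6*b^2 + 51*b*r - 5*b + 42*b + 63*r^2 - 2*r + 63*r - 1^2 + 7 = 6*b^2 + b*(51*r + 37) + 63*r^2 + 61*r + 6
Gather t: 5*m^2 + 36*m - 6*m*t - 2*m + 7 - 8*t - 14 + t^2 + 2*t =5*m^2 + 34*m + t^2 + t*(-6*m - 6) - 7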